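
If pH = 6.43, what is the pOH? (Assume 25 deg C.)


At 25 deg C, pH + pOH = 14.
pOH = 14 - pH = 14 - 6.43
pOH = 7.57:

7.57


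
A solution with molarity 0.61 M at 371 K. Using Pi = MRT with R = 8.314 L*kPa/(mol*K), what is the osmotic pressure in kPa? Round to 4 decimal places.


Osmotic pressure (van't Hoff): Pi = M*R*T.
RT = 8.314 * 371 = 3084.494
Pi = 0.61 * 3084.494
Pi = 1881.54134 kPa, rounded to 4 dp:

1881.5413 kPa


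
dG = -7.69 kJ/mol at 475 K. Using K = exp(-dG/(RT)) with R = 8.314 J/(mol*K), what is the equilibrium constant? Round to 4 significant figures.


dG is in kJ/mol; multiply by 1000 to match R in J/(mol*K).
RT = 8.314 * 475 = 3949.15 J/mol
exponent = -dG*1000 / (RT) = -(-7.69*1000) / 3949.15 = 1.94725447
K = exp(1.94725447)
K = 7.0094166, rounded to 4 significant figures:

7.009


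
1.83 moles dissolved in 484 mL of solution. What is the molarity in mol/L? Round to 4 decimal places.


Convert volume to liters: V_L = V_mL / 1000.
V_L = 484 / 1000 = 0.484 L
M = n / V_L = 1.83 / 0.484
M = 3.78099174 mol/L, rounded to 4 dp:

3.7810 mol/L


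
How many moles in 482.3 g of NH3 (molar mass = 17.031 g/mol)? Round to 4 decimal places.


n = mass / M
n = 482.3 / 17.031
n = 28.3189478 mol, rounded to 4 dp:

28.3189 mol


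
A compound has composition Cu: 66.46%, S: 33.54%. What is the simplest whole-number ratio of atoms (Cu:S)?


Assume 100 g of compound, divide each mass% by atomic mass to get moles, then normalize by the smallest to get a raw atom ratio.
Moles per 100 g: Cu: 66.46/63.546 = 1.0459, S: 33.54/32.065 = 1.046
Raw ratio (divide by min = 1.0459): Cu: 1.0, S: 1.0
Multiply by 1 to clear fractions: Cu: 1.0 ~= 1, S: 1.0 ~= 1
Reduce by GCD to get the simplest whole-number ratio:

1:1


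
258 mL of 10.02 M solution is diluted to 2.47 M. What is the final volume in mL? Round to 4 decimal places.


Dilution: M1*V1 = M2*V2, solve for V2.
V2 = M1*V1 / M2
V2 = 10.02 * 258 / 2.47
V2 = 2585.16 / 2.47
V2 = 1046.62348178 mL, rounded to 4 dp:

1046.6235 mL


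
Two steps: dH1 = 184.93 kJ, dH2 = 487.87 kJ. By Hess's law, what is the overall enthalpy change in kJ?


Hess's law: enthalpy is a state function, so add the step enthalpies.
dH_total = dH1 + dH2 = 184.93 + (487.87)
dH_total = 672.8 kJ:

672.80 kJ


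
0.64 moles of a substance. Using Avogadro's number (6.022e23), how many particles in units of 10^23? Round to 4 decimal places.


N = n * NA, then divide by 1e23 for the requested units.
N / 1e23 = n * 6.022
N / 1e23 = 0.64 * 6.022
N / 1e23 = 3.85408, rounded to 4 dp:

3.8541


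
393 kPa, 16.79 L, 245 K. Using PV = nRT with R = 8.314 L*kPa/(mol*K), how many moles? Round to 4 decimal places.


PV = nRT, solve for n = PV / (RT).
PV = 393 * 16.79 = 6598.47
RT = 8.314 * 245 = 2036.93
n = 6598.47 / 2036.93
n = 3.23941913 mol, rounded to 4 dp:

3.2394 mol


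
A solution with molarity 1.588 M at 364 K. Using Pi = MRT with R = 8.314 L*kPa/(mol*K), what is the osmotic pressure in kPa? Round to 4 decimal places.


Osmotic pressure (van't Hoff): Pi = M*R*T.
RT = 8.314 * 364 = 3026.296
Pi = 1.588 * 3026.296
Pi = 4805.758048 kPa, rounded to 4 dp:

4805.7580 kPa


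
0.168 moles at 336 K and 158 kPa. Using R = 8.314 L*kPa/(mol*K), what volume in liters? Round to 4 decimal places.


PV = nRT, solve for V = nRT / P.
nRT = 0.168 * 8.314 * 336 = 469.3087
V = 469.3087 / 158
V = 2.97030823 L, rounded to 4 dp:

2.9703 L


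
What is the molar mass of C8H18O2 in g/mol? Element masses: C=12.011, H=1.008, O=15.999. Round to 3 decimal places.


M = sum(count * atomic_mass) over atoms.
M = 8*12.011 + 18*1.008 + 2*15.999
M = 96.088 + 18.144 + 31.998
M = 146.23 g/mol, rounded to 3 dp:

146.230 g/mol


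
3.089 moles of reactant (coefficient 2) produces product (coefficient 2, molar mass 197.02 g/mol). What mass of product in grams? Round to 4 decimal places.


Use the coefficient ratio to convert reactant moles to product moles, then multiply by the product's molar mass.
moles_P = moles_R * (coeff_P / coeff_R) = 3.089 * (2/2) = 3.089
mass_P = moles_P * M_P = 3.089 * 197.02
mass_P = 608.59478 g, rounded to 4 dp:

608.5948 g


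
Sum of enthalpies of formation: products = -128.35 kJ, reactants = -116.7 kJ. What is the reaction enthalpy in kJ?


dH_rxn = sum(dH_f products) - sum(dH_f reactants)
dH_rxn = -128.35 - (-116.7)
dH_rxn = -11.65 kJ:

-11.65 kJ


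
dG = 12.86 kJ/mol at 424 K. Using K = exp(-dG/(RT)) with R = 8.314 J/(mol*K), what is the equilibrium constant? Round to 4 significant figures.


dG is in kJ/mol; multiply by 1000 to match R in J/(mol*K).
RT = 8.314 * 424 = 3525.136 J/mol
exponent = -dG*1000 / (RT) = -(12.86*1000) / 3525.136 = -3.6480862
K = exp(-3.6480862)
K = 0.026040918, rounded to 4 significant figures:

0.02604


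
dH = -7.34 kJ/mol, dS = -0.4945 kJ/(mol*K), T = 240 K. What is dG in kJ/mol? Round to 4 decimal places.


Gibbs: dG = dH - T*dS (consistent units, dS already in kJ/(mol*K)).
T*dS = 240 * -0.4945 = -118.68
dG = -7.34 - (-118.68)
dG = 111.34 kJ/mol, rounded to 4 dp:

111.3400 kJ/mol


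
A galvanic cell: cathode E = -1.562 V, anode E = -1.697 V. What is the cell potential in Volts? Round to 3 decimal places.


Standard cell potential: E_cell = E_cathode - E_anode.
E_cell = -1.562 - (-1.697)
E_cell = 0.135 V, rounded to 3 dp:

0.135 V


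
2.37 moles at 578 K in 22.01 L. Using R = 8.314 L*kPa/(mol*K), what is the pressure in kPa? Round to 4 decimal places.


PV = nRT, solve for P = nRT / V.
nRT = 2.37 * 8.314 * 578 = 11389.016
P = 11389.016 / 22.01
P = 517.44734212 kPa, rounded to 4 dp:

517.4473 kPa


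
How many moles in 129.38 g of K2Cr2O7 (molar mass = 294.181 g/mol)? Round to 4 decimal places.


n = mass / M
n = 129.38 / 294.181
n = 0.43979727 mol, rounded to 4 dp:

0.4398 mol


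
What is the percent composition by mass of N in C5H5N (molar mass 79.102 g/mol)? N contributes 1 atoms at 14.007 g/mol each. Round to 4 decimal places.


pct = 100 * (n_elem * M_elem) / M_total
mass_contribution = 1 * 14.007 = 14.007 g/mol
pct = 100 * 14.007 / 79.102
pct = 17.70751688 %, rounded to 4 dp:

17.7075 %


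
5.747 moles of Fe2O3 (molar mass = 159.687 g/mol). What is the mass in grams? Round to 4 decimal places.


mass = n * M
mass = 5.747 * 159.687
mass = 917.721189 g, rounded to 4 dp:

917.7212 g


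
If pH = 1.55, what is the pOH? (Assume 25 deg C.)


At 25 deg C, pH + pOH = 14.
pOH = 14 - pH = 14 - 1.55
pOH = 12.45:

12.45


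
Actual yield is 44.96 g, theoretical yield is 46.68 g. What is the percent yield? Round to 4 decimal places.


% yield = 100 * actual / theoretical
% yield = 100 * 44.96 / 46.68
% yield = 96.31533847 %, rounded to 4 dp:

96.3153 %


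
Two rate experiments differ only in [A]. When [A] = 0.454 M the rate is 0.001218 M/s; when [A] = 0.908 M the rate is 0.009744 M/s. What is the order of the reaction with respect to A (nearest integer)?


Rate is proportional to [A]^n, so rate2/rate1 = ([A]2/[A]1)^n. Take logs to solve for n.
rate2/rate1 = 0.009744 / 0.001218 = 8.0
[A]2/[A]1 = 0.908 / 0.454 = 2.0
n = ln(8.0) / ln(2.0) = 3.0
Nearest integer order:

3


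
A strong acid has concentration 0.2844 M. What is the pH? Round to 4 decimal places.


A strong acid dissociates completely, so [H+] equals the given concentration.
pH = -log10([H+]) = -log10(0.2844)
pH = 0.54607041, rounded to 4 dp:

0.5461


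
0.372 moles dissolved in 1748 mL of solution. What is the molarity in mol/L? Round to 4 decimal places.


Convert volume to liters: V_L = V_mL / 1000.
V_L = 1748 / 1000 = 1.748 L
M = n / V_L = 0.372 / 1.748
M = 0.21281465 mol/L, rounded to 4 dp:

0.2128 mol/L


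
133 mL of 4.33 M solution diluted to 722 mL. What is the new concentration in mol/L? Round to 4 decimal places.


Dilution: M1*V1 = M2*V2, solve for M2.
M2 = M1*V1 / V2
M2 = 4.33 * 133 / 722
M2 = 575.89 / 722
M2 = 0.79763158 mol/L, rounded to 4 dp:

0.7976 mol/L


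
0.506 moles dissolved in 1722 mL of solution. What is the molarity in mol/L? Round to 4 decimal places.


Convert volume to liters: V_L = V_mL / 1000.
V_L = 1722 / 1000 = 1.722 L
M = n / V_L = 0.506 / 1.722
M = 0.29384437 mol/L, rounded to 4 dp:

0.2938 mol/L


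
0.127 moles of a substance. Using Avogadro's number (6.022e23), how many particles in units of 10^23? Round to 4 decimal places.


N = n * NA, then divide by 1e23 for the requested units.
N / 1e23 = n * 6.022
N / 1e23 = 0.127 * 6.022
N / 1e23 = 0.764794, rounded to 4 dp:

0.7648


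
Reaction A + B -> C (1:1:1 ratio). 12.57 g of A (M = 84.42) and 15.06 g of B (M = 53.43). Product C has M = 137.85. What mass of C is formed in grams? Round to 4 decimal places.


Find moles of each reactant; the smaller value is the limiting reagent in a 1:1:1 reaction, so moles_C equals moles of the limiter.
n_A = mass_A / M_A = 12.57 / 84.42 = 0.148898 mol
n_B = mass_B / M_B = 15.06 / 53.43 = 0.281864 mol
Limiting reagent: A (smaller), n_limiting = 0.148898 mol
mass_C = n_limiting * M_C = 0.148898 * 137.85
mass_C = 20.5255893 g, rounded to 4 dp:

20.5256 g


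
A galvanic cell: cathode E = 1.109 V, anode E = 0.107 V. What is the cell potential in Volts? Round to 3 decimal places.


Standard cell potential: E_cell = E_cathode - E_anode.
E_cell = 1.109 - (0.107)
E_cell = 1.002 V, rounded to 3 dp:

1.002 V


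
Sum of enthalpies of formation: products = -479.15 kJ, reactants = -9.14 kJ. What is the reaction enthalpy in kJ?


dH_rxn = sum(dH_f products) - sum(dH_f reactants)
dH_rxn = -479.15 - (-9.14)
dH_rxn = -470.01 kJ:

-470.01 kJ


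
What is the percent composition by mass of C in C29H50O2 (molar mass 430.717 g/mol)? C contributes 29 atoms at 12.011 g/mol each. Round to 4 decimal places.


pct = 100 * (n_elem * M_elem) / M_total
mass_contribution = 29 * 12.011 = 348.319 g/mol
pct = 100 * 348.319 / 430.717
pct = 80.86957329 %, rounded to 4 dp:

80.8696 %


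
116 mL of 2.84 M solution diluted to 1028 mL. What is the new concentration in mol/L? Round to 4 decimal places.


Dilution: M1*V1 = M2*V2, solve for M2.
M2 = M1*V1 / V2
M2 = 2.84 * 116 / 1028
M2 = 329.44 / 1028
M2 = 0.32046693 mol/L, rounded to 4 dp:

0.3205 mol/L


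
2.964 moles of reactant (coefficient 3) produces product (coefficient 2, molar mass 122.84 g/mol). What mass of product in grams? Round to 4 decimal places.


Use the coefficient ratio to convert reactant moles to product moles, then multiply by the product's molar mass.
moles_P = moles_R * (coeff_P / coeff_R) = 2.964 * (2/3) = 1.976
mass_P = moles_P * M_P = 1.976 * 122.84
mass_P = 242.73184 g, rounded to 4 dp:

242.7318 g


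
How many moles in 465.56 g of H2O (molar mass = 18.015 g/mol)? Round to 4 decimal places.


n = mass / M
n = 465.56 / 18.015
n = 25.84290869 mol, rounded to 4 dp:

25.8429 mol


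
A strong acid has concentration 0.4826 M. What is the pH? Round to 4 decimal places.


A strong acid dissociates completely, so [H+] equals the given concentration.
pH = -log10([H+]) = -log10(0.4826)
pH = 0.31641268, rounded to 4 dp:

0.3164


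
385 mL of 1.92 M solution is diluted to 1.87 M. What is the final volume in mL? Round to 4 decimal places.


Dilution: M1*V1 = M2*V2, solve for V2.
V2 = M1*V1 / M2
V2 = 1.92 * 385 / 1.87
V2 = 739.2 / 1.87
V2 = 395.29411765 mL, rounded to 4 dp:

395.2941 mL


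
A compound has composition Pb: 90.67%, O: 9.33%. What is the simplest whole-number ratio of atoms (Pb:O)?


Assume 100 g of compound, divide each mass% by atomic mass to get moles, then normalize by the smallest to get a raw atom ratio.
Moles per 100 g: Pb: 90.67/207.2 = 0.4376, O: 9.33/15.999 = 0.5832
Raw ratio (divide by min = 0.4376): Pb: 1.0, O: 1.333
Multiply by 3 to clear fractions: Pb: 3.0 ~= 3, O: 3.998 ~= 4
Reduce by GCD to get the simplest whole-number ratio:

3:4


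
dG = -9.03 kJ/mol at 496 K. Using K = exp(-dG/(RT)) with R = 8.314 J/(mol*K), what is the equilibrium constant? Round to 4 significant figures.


dG is in kJ/mol; multiply by 1000 to match R in J/(mol*K).
RT = 8.314 * 496 = 4123.744 J/mol
exponent = -dG*1000 / (RT) = -(-9.03*1000) / 4123.744 = 2.18975766
K = exp(2.18975766)
K = 8.933048, rounded to 4 significant figures:

8.933


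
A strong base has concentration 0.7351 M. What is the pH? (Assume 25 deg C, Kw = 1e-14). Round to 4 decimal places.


A strong base dissociates completely, so [OH-] equals the given concentration.
pOH = -log10([OH-]) = -log10(0.7351) = 0.133654
pH = 14 - pOH = 14 - 0.133654
pH = 13.866346, rounded to 4 dp:

13.8663


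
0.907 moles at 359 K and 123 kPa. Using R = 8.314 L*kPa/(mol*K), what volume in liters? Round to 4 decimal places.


PV = nRT, solve for V = nRT / P.
nRT = 0.907 * 8.314 * 359 = 2707.1465
V = 2707.1465 / 123
V = 22.00932114 L, rounded to 4 dp:

22.0093 L


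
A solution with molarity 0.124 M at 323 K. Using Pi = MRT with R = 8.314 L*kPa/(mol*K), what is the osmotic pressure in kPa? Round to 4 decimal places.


Osmotic pressure (van't Hoff): Pi = M*R*T.
RT = 8.314 * 323 = 2685.422
Pi = 0.124 * 2685.422
Pi = 332.992328 kPa, rounded to 4 dp:

332.9923 kPa


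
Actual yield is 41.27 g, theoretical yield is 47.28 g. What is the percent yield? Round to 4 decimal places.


% yield = 100 * actual / theoretical
% yield = 100 * 41.27 / 47.28
% yield = 87.28849408 %, rounded to 4 dp:

87.2885 %


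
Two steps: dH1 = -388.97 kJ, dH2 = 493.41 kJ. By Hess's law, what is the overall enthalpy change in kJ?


Hess's law: enthalpy is a state function, so add the step enthalpies.
dH_total = dH1 + dH2 = -388.97 + (493.41)
dH_total = 104.44 kJ:

104.44 kJ


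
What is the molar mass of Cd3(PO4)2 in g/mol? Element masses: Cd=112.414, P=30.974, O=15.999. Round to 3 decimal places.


M = sum(count * atomic_mass) over atoms.
M = 3*112.414 + 2*30.974 + 8*15.999
M = 337.242 + 61.948 + 127.992
M = 527.182 g/mol, rounded to 3 dp:

527.182 g/mol


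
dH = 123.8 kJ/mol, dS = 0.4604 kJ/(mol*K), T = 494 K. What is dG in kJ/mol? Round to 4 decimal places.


Gibbs: dG = dH - T*dS (consistent units, dS already in kJ/(mol*K)).
T*dS = 494 * 0.4604 = 227.4376
dG = 123.8 - (227.4376)
dG = -103.6376 kJ/mol, rounded to 4 dp:

-103.6376 kJ/mol


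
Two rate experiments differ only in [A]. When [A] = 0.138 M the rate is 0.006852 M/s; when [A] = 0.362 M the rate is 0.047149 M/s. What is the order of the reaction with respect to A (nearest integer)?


Rate is proportional to [A]^n, so rate2/rate1 = ([A]2/[A]1)^n. Take logs to solve for n.
rate2/rate1 = 0.047149 / 0.006852 = 6.8811
[A]2/[A]1 = 0.362 / 0.138 = 2.6232
n = ln(6.8811) / ln(2.6232) = 2.0
Nearest integer order:

2


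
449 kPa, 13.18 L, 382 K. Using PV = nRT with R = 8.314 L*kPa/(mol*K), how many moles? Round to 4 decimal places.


PV = nRT, solve for n = PV / (RT).
PV = 449 * 13.18 = 5917.82
RT = 8.314 * 382 = 3175.948
n = 5917.82 / 3175.948
n = 1.86332396 mol, rounded to 4 dp:

1.8633 mol


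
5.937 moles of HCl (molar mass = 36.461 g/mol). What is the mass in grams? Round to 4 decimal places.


mass = n * M
mass = 5.937 * 36.461
mass = 216.468957 g, rounded to 4 dp:

216.4690 g


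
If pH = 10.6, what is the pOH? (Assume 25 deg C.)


At 25 deg C, pH + pOH = 14.
pOH = 14 - pH = 14 - 10.6
pOH = 3.4:

3.40


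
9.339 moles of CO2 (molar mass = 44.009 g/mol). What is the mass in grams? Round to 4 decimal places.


mass = n * M
mass = 9.339 * 44.009
mass = 411.000051 g, rounded to 4 dp:

411.0001 g


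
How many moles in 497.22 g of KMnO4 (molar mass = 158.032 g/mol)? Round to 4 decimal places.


n = mass / M
n = 497.22 / 158.032
n = 3.14632479 mol, rounded to 4 dp:

3.1463 mol


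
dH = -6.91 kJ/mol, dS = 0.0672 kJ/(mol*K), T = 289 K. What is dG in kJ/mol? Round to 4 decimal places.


Gibbs: dG = dH - T*dS (consistent units, dS already in kJ/(mol*K)).
T*dS = 289 * 0.0672 = 19.4208
dG = -6.91 - (19.4208)
dG = -26.3308 kJ/mol, rounded to 4 dp:

-26.3308 kJ/mol


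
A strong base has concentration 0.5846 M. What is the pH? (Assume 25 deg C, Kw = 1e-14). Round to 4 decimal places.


A strong base dissociates completely, so [OH-] equals the given concentration.
pOH = -log10([OH-]) = -log10(0.5846) = 0.233141
pH = 14 - pOH = 14 - 0.233141
pH = 13.766859, rounded to 4 dp:

13.7669


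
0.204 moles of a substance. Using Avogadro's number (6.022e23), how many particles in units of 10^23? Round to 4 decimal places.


N = n * NA, then divide by 1e23 for the requested units.
N / 1e23 = n * 6.022
N / 1e23 = 0.204 * 6.022
N / 1e23 = 1.228488, rounded to 4 dp:

1.2285


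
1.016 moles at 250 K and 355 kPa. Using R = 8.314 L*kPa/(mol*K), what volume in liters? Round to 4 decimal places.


PV = nRT, solve for V = nRT / P.
nRT = 1.016 * 8.314 * 250 = 2111.756
V = 2111.756 / 355
V = 5.94860845 L, rounded to 4 dp:

5.9486 L


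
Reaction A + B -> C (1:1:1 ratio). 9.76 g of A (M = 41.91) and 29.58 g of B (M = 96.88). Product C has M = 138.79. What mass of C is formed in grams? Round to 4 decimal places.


Find moles of each reactant; the smaller value is the limiting reagent in a 1:1:1 reaction, so moles_C equals moles of the limiter.
n_A = mass_A / M_A = 9.76 / 41.91 = 0.23288 mol
n_B = mass_B / M_B = 29.58 / 96.88 = 0.305326 mol
Limiting reagent: A (smaller), n_limiting = 0.23288 mol
mass_C = n_limiting * M_C = 0.23288 * 138.79
mass_C = 32.3214152 g, rounded to 4 dp:

32.3214 g


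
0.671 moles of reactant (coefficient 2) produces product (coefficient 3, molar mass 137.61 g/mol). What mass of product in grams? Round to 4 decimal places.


Use the coefficient ratio to convert reactant moles to product moles, then multiply by the product's molar mass.
moles_P = moles_R * (coeff_P / coeff_R) = 0.671 * (3/2) = 1.0065
mass_P = moles_P * M_P = 1.0065 * 137.61
mass_P = 138.504465 g, rounded to 4 dp:

138.5045 g


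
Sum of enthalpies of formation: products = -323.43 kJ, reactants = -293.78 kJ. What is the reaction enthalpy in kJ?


dH_rxn = sum(dH_f products) - sum(dH_f reactants)
dH_rxn = -323.43 - (-293.78)
dH_rxn = -29.65 kJ:

-29.65 kJ


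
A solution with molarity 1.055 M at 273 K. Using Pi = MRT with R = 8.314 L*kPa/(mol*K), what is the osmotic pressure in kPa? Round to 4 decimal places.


Osmotic pressure (van't Hoff): Pi = M*R*T.
RT = 8.314 * 273 = 2269.722
Pi = 1.055 * 2269.722
Pi = 2394.55671 kPa, rounded to 4 dp:

2394.5567 kPa


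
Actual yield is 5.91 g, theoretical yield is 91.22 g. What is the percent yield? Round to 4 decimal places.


% yield = 100 * actual / theoretical
% yield = 100 * 5.91 / 91.22
% yield = 6.47884236 %, rounded to 4 dp:

6.4788 %


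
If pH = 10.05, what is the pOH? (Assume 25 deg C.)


At 25 deg C, pH + pOH = 14.
pOH = 14 - pH = 14 - 10.05
pOH = 3.95:

3.95


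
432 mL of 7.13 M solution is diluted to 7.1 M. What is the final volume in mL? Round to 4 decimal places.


Dilution: M1*V1 = M2*V2, solve for V2.
V2 = M1*V1 / M2
V2 = 7.13 * 432 / 7.1
V2 = 3080.16 / 7.1
V2 = 433.82535211 mL, rounded to 4 dp:

433.8254 mL


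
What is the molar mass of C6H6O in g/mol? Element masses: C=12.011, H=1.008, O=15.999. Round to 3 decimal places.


M = sum(count * atomic_mass) over atoms.
M = 6*12.011 + 6*1.008 + 1*15.999
M = 72.066 + 6.048 + 15.999
M = 94.113 g/mol, rounded to 3 dp:

94.113 g/mol


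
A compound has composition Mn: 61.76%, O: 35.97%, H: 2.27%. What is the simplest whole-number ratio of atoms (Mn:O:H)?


Assume 100 g of compound, divide each mass% by atomic mass to get moles, then normalize by the smallest to get a raw atom ratio.
Moles per 100 g: Mn: 61.76/54.938 = 1.1242, O: 35.97/15.999 = 2.2483, H: 2.27/1.008 = 2.252
Raw ratio (divide by min = 1.1242): Mn: 1.0, O: 2.0, H: 2.003
Multiply by 1 to clear fractions: Mn: 1.0 ~= 1, O: 2.0 ~= 2, H: 2.003 ~= 2
Reduce by GCD to get the simplest whole-number ratio:

1:2:2


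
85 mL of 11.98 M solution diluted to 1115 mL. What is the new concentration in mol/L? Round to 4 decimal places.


Dilution: M1*V1 = M2*V2, solve for M2.
M2 = M1*V1 / V2
M2 = 11.98 * 85 / 1115
M2 = 1018.3 / 1115
M2 = 0.91327354 mol/L, rounded to 4 dp:

0.9133 mol/L


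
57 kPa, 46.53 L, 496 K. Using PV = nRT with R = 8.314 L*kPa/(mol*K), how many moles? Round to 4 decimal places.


PV = nRT, solve for n = PV / (RT).
PV = 57 * 46.53 = 2652.21
RT = 8.314 * 496 = 4123.744
n = 2652.21 / 4123.744
n = 0.64315583 mol, rounded to 4 dp:

0.6432 mol


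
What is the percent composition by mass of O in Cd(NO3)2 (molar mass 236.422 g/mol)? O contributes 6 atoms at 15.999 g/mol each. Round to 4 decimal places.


pct = 100 * (n_elem * M_elem) / M_total
mass_contribution = 6 * 15.999 = 95.994 g/mol
pct = 100 * 95.994 / 236.422
pct = 40.60282038 %, rounded to 4 dp:

40.6028 %


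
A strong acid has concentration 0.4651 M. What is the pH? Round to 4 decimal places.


A strong acid dissociates completely, so [H+] equals the given concentration.
pH = -log10([H+]) = -log10(0.4651)
pH = 0.33245366, rounded to 4 dp:

0.3325


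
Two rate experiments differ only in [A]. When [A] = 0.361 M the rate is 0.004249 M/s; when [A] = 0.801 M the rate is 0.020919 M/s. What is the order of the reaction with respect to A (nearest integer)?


Rate is proportional to [A]^n, so rate2/rate1 = ([A]2/[A]1)^n. Take logs to solve for n.
rate2/rate1 = 0.020919 / 0.004249 = 4.9233
[A]2/[A]1 = 0.801 / 0.361 = 2.2188
n = ln(4.9233) / ln(2.2188) = 2.0
Nearest integer order:

2


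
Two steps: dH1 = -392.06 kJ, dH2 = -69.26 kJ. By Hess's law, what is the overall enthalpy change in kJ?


Hess's law: enthalpy is a state function, so add the step enthalpies.
dH_total = dH1 + dH2 = -392.06 + (-69.26)
dH_total = -461.32 kJ:

-461.32 kJ


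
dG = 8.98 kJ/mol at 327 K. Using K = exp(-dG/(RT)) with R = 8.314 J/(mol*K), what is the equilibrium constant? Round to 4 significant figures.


dG is in kJ/mol; multiply by 1000 to match R in J/(mol*K).
RT = 8.314 * 327 = 2718.678 J/mol
exponent = -dG*1000 / (RT) = -(8.98*1000) / 2718.678 = -3.30307598
K = exp(-3.30307598)
K = 0.03676989, rounded to 4 significant figures:

0.03677


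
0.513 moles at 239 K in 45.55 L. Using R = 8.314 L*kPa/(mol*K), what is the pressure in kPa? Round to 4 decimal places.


PV = nRT, solve for P = nRT / V.
nRT = 0.513 * 8.314 * 239 = 1019.3546
P = 1019.3546 / 45.55
P = 22.37880571 kPa, rounded to 4 dp:

22.3788 kPa


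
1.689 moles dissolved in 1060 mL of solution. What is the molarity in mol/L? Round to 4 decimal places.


Convert volume to liters: V_L = V_mL / 1000.
V_L = 1060 / 1000 = 1.06 L
M = n / V_L = 1.689 / 1.06
M = 1.59339623 mol/L, rounded to 4 dp:

1.5934 mol/L


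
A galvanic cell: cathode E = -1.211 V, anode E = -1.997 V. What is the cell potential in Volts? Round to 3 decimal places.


Standard cell potential: E_cell = E_cathode - E_anode.
E_cell = -1.211 - (-1.997)
E_cell = 0.786 V, rounded to 3 dp:

0.786 V


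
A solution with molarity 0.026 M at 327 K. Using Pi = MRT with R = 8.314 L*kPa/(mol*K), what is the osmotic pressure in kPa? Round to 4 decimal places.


Osmotic pressure (van't Hoff): Pi = M*R*T.
RT = 8.314 * 327 = 2718.678
Pi = 0.026 * 2718.678
Pi = 70.685628 kPa, rounded to 4 dp:

70.6856 kPa


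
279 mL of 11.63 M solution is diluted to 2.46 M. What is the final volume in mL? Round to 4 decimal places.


Dilution: M1*V1 = M2*V2, solve for V2.
V2 = M1*V1 / M2
V2 = 11.63 * 279 / 2.46
V2 = 3244.77 / 2.46
V2 = 1319.01219512 mL, rounded to 4 dp:

1319.0122 mL


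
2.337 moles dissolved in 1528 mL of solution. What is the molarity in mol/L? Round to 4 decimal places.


Convert volume to liters: V_L = V_mL / 1000.
V_L = 1528 / 1000 = 1.528 L
M = n / V_L = 2.337 / 1.528
M = 1.52945026 mol/L, rounded to 4 dp:

1.5295 mol/L


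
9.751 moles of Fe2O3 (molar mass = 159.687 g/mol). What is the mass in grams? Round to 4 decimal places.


mass = n * M
mass = 9.751 * 159.687
mass = 1557.107937 g, rounded to 4 dp:

1557.1079 g


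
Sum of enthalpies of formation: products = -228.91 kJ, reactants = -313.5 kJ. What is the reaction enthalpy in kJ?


dH_rxn = sum(dH_f products) - sum(dH_f reactants)
dH_rxn = -228.91 - (-313.5)
dH_rxn = 84.59 kJ:

84.59 kJ


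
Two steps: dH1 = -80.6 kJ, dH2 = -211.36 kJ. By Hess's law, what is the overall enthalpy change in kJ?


Hess's law: enthalpy is a state function, so add the step enthalpies.
dH_total = dH1 + dH2 = -80.6 + (-211.36)
dH_total = -291.96 kJ:

-291.96 kJ


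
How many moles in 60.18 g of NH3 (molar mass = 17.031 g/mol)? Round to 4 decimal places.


n = mass / M
n = 60.18 / 17.031
n = 3.53355646 mol, rounded to 4 dp:

3.5336 mol


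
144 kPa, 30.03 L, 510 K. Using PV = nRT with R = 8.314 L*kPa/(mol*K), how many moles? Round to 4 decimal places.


PV = nRT, solve for n = PV / (RT).
PV = 144 * 30.03 = 4324.32
RT = 8.314 * 510 = 4240.14
n = 4324.32 / 4240.14
n = 1.01985312 mol, rounded to 4 dp:

1.0199 mol


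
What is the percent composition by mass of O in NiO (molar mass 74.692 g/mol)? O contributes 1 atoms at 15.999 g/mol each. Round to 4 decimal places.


pct = 100 * (n_elem * M_elem) / M_total
mass_contribution = 1 * 15.999 = 15.999 g/mol
pct = 100 * 15.999 / 74.692
pct = 21.41996465 %, rounded to 4 dp:

21.4200 %


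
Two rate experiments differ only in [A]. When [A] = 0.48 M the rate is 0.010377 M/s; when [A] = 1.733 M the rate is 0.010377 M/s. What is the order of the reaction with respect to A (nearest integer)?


Rate is proportional to [A]^n, so rate2/rate1 = ([A]2/[A]1)^n. Take logs to solve for n.
rate2/rate1 = 0.010377 / 0.010377 = 1.0
[A]2/[A]1 = 1.733 / 0.48 = 3.6104
n = ln(1.0) / ln(3.6104) = 0.0
Nearest integer order:

0


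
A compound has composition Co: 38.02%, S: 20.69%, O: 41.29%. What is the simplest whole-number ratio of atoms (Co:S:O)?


Assume 100 g of compound, divide each mass% by atomic mass to get moles, then normalize by the smallest to get a raw atom ratio.
Moles per 100 g: Co: 38.02/58.933 = 0.6451, S: 20.69/32.065 = 0.6453, O: 41.29/15.999 = 2.5808
Raw ratio (divide by min = 0.6451): Co: 1.0, S: 1.0, O: 4.0
Multiply by 1 to clear fractions: Co: 1.0 ~= 1, S: 1.0 ~= 1, O: 4.0 ~= 4
Reduce by GCD to get the simplest whole-number ratio:

1:1:4


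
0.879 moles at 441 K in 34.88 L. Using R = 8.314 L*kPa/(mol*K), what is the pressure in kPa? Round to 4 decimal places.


PV = nRT, solve for P = nRT / V.
nRT = 0.879 * 8.314 * 441 = 3222.8306
P = 3222.8306 / 34.88
P = 92.39766628 kPa, rounded to 4 dp:

92.3977 kPa


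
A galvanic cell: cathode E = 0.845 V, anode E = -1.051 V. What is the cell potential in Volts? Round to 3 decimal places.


Standard cell potential: E_cell = E_cathode - E_anode.
E_cell = 0.845 - (-1.051)
E_cell = 1.896 V, rounded to 3 dp:

1.896 V


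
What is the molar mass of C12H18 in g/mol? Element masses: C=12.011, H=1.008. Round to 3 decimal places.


M = sum(count * atomic_mass) over atoms.
M = 12*12.011 + 18*1.008
M = 144.132 + 18.144
M = 162.276 g/mol, rounded to 3 dp:

162.276 g/mol


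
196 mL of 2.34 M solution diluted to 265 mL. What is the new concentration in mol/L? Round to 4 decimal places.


Dilution: M1*V1 = M2*V2, solve for M2.
M2 = M1*V1 / V2
M2 = 2.34 * 196 / 265
M2 = 458.64 / 265
M2 = 1.73071698 mol/L, rounded to 4 dp:

1.7307 mol/L


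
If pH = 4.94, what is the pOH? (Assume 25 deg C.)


At 25 deg C, pH + pOH = 14.
pOH = 14 - pH = 14 - 4.94
pOH = 9.06:

9.06


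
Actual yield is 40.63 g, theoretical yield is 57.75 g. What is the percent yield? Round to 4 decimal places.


% yield = 100 * actual / theoretical
% yield = 100 * 40.63 / 57.75
% yield = 70.35497835 %, rounded to 4 dp:

70.3550 %


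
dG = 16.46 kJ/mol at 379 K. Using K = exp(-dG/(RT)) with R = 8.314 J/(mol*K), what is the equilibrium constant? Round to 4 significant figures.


dG is in kJ/mol; multiply by 1000 to match R in J/(mol*K).
RT = 8.314 * 379 = 3151.006 J/mol
exponent = -dG*1000 / (RT) = -(16.46*1000) / 3151.006 = -5.22372855
K = exp(-5.22372855)
K = 0.0053872052, rounded to 4 significant figures:

0.005387


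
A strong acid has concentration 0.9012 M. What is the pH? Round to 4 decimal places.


A strong acid dissociates completely, so [H+] equals the given concentration.
pH = -log10([H+]) = -log10(0.9012)
pH = 0.04517882, rounded to 4 dp:

0.0452


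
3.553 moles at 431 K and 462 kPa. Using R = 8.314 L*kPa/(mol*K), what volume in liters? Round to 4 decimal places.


PV = nRT, solve for V = nRT / P.
nRT = 3.553 * 8.314 * 431 = 12731.5857
V = 12731.5857 / 462
V = 27.55754481 L, rounded to 4 dp:

27.5575 L


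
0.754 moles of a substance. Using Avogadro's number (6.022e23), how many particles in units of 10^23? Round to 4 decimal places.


N = n * NA, then divide by 1e23 for the requested units.
N / 1e23 = n * 6.022
N / 1e23 = 0.754 * 6.022
N / 1e23 = 4.540588, rounded to 4 dp:

4.5406


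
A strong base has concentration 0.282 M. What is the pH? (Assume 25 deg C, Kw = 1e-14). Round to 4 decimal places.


A strong base dissociates completely, so [OH-] equals the given concentration.
pOH = -log10([OH-]) = -log10(0.282) = 0.549751
pH = 14 - pOH = 14 - 0.549751
pH = 13.450249, rounded to 4 dp:

13.4502


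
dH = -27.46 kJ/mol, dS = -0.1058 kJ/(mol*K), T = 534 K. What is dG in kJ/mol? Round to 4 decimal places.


Gibbs: dG = dH - T*dS (consistent units, dS already in kJ/(mol*K)).
T*dS = 534 * -0.1058 = -56.4972
dG = -27.46 - (-56.4972)
dG = 29.0372 kJ/mol, rounded to 4 dp:

29.0372 kJ/mol


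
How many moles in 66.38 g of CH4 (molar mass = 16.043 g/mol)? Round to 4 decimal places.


n = mass / M
n = 66.38 / 16.043
n = 4.13763012 mol, rounded to 4 dp:

4.1376 mol


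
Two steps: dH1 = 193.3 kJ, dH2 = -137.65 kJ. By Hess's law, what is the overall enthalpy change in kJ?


Hess's law: enthalpy is a state function, so add the step enthalpies.
dH_total = dH1 + dH2 = 193.3 + (-137.65)
dH_total = 55.65 kJ:

55.65 kJ


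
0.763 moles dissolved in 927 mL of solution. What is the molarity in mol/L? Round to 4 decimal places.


Convert volume to liters: V_L = V_mL / 1000.
V_L = 927 / 1000 = 0.927 L
M = n / V_L = 0.763 / 0.927
M = 0.82308522 mol/L, rounded to 4 dp:

0.8231 mol/L


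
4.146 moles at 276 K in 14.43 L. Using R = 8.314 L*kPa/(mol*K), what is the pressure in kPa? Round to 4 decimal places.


PV = nRT, solve for P = nRT / V.
nRT = 4.146 * 8.314 * 276 = 9513.6769
P = 9513.6769 / 14.43
P = 659.29846847 kPa, rounded to 4 dp:

659.2985 kPa


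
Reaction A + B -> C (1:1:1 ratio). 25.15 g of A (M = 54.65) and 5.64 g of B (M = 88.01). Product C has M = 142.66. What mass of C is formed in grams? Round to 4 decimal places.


Find moles of each reactant; the smaller value is the limiting reagent in a 1:1:1 reaction, so moles_C equals moles of the limiter.
n_A = mass_A / M_A = 25.15 / 54.65 = 0.460201 mol
n_B = mass_B / M_B = 5.64 / 88.01 = 0.064084 mol
Limiting reagent: B (smaller), n_limiting = 0.064084 mol
mass_C = n_limiting * M_C = 0.064084 * 142.66
mass_C = 9.14222344 g, rounded to 4 dp:

9.1422 g


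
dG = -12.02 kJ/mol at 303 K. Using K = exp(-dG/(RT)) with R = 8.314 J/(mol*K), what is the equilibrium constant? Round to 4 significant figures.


dG is in kJ/mol; multiply by 1000 to match R in J/(mol*K).
RT = 8.314 * 303 = 2519.142 J/mol
exponent = -dG*1000 / (RT) = -(-12.02*1000) / 2519.142 = 4.77146584
K = exp(4.77146584)
K = 118.09222, rounded to 4 significant figures:

118.1


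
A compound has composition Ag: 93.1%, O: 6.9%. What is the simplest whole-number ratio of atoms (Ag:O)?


Assume 100 g of compound, divide each mass% by atomic mass to get moles, then normalize by the smallest to get a raw atom ratio.
Moles per 100 g: Ag: 93.1/107.868 = 0.8631, O: 6.9/15.999 = 0.4313
Raw ratio (divide by min = 0.4313): Ag: 2.001, O: 1.0
Multiply by 1 to clear fractions: Ag: 2.001 ~= 2, O: 1.0 ~= 1
Reduce by GCD to get the simplest whole-number ratio:

2:1


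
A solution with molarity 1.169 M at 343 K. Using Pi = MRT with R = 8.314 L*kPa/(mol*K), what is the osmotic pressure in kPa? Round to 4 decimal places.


Osmotic pressure (van't Hoff): Pi = M*R*T.
RT = 8.314 * 343 = 2851.702
Pi = 1.169 * 2851.702
Pi = 3333.639638 kPa, rounded to 4 dp:

3333.6396 kPa


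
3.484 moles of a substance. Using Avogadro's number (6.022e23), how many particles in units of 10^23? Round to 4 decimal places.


N = n * NA, then divide by 1e23 for the requested units.
N / 1e23 = n * 6.022
N / 1e23 = 3.484 * 6.022
N / 1e23 = 20.980648, rounded to 4 dp:

20.9806


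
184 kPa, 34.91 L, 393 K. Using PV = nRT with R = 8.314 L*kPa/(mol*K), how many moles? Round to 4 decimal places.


PV = nRT, solve for n = PV / (RT).
PV = 184 * 34.91 = 6423.44
RT = 8.314 * 393 = 3267.402
n = 6423.44 / 3267.402
n = 1.96591665 mol, rounded to 4 dp:

1.9659 mol


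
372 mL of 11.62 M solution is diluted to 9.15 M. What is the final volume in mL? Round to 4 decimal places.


Dilution: M1*V1 = M2*V2, solve for V2.
V2 = M1*V1 / M2
V2 = 11.62 * 372 / 9.15
V2 = 4322.64 / 9.15
V2 = 472.41967213 mL, rounded to 4 dp:

472.4197 mL


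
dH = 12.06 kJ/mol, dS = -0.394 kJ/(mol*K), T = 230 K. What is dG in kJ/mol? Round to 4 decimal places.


Gibbs: dG = dH - T*dS (consistent units, dS already in kJ/(mol*K)).
T*dS = 230 * -0.394 = -90.62
dG = 12.06 - (-90.62)
dG = 102.68 kJ/mol, rounded to 4 dp:

102.6800 kJ/mol


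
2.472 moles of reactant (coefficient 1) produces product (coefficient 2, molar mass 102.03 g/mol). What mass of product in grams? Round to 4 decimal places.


Use the coefficient ratio to convert reactant moles to product moles, then multiply by the product's molar mass.
moles_P = moles_R * (coeff_P / coeff_R) = 2.472 * (2/1) = 4.944
mass_P = moles_P * M_P = 4.944 * 102.03
mass_P = 504.43632 g, rounded to 4 dp:

504.4363 g


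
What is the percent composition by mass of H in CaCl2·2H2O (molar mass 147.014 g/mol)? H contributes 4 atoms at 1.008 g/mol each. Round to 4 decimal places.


pct = 100 * (n_elem * M_elem) / M_total
mass_contribution = 4 * 1.008 = 4.032 g/mol
pct = 100 * 4.032 / 147.014
pct = 2.74259594 %, rounded to 4 dp:

2.7426 %


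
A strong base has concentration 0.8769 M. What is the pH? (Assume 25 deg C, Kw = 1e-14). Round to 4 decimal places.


A strong base dissociates completely, so [OH-] equals the given concentration.
pOH = -log10([OH-]) = -log10(0.8769) = 0.05705
pH = 14 - pOH = 14 - 0.05705
pH = 13.94295, rounded to 4 dp:

13.9430


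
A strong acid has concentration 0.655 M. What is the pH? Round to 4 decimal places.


A strong acid dissociates completely, so [H+] equals the given concentration.
pH = -log10([H+]) = -log10(0.655)
pH = 0.1837587, rounded to 4 dp:

0.1838


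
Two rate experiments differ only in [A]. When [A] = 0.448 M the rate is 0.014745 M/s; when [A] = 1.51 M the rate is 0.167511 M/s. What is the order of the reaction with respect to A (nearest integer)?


Rate is proportional to [A]^n, so rate2/rate1 = ([A]2/[A]1)^n. Take logs to solve for n.
rate2/rate1 = 0.167511 / 0.014745 = 11.3605
[A]2/[A]1 = 1.51 / 0.448 = 3.3705
n = ln(11.3605) / ln(3.3705) = 2.0
Nearest integer order:

2


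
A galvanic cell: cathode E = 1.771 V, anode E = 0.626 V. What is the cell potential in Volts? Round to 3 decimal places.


Standard cell potential: E_cell = E_cathode - E_anode.
E_cell = 1.771 - (0.626)
E_cell = 1.145 V, rounded to 3 dp:

1.145 V


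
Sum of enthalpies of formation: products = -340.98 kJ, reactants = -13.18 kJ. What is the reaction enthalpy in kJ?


dH_rxn = sum(dH_f products) - sum(dH_f reactants)
dH_rxn = -340.98 - (-13.18)
dH_rxn = -327.8 kJ:

-327.80 kJ


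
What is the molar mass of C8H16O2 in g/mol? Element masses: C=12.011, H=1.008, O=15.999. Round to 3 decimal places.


M = sum(count * atomic_mass) over atoms.
M = 8*12.011 + 16*1.008 + 2*15.999
M = 96.088 + 16.128 + 31.998
M = 144.214 g/mol, rounded to 3 dp:

144.214 g/mol


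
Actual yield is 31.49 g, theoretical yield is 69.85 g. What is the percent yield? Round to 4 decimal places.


% yield = 100 * actual / theoretical
% yield = 100 * 31.49 / 69.85
% yield = 45.08231926 %, rounded to 4 dp:

45.0823 %


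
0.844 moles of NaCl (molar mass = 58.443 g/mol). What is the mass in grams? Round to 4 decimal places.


mass = n * M
mass = 0.844 * 58.443
mass = 49.325892 g, rounded to 4 dp:

49.3259 g


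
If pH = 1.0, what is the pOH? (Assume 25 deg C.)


At 25 deg C, pH + pOH = 14.
pOH = 14 - pH = 14 - 1.0
pOH = 13.0:

13.00


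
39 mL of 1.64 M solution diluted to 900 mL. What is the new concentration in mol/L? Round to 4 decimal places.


Dilution: M1*V1 = M2*V2, solve for M2.
M2 = M1*V1 / V2
M2 = 1.64 * 39 / 900
M2 = 63.96 / 900
M2 = 0.07106667 mol/L, rounded to 4 dp:

0.0711 mol/L


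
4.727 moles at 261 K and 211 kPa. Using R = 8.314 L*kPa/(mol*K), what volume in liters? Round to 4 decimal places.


PV = nRT, solve for V = nRT / P.
nRT = 4.727 * 8.314 * 261 = 10257.3726
V = 10257.3726 / 211
V = 48.61314028 L, rounded to 4 dp:

48.6131 L


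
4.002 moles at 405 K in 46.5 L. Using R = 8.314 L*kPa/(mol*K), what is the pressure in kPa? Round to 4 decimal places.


PV = nRT, solve for P = nRT / V.
nRT = 4.002 * 8.314 * 405 = 13475.4143
P = 13475.4143 / 46.5
P = 289.79385591 kPa, rounded to 4 dp:

289.7939 kPa


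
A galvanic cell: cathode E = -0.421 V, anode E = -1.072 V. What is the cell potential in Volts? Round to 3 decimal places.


Standard cell potential: E_cell = E_cathode - E_anode.
E_cell = -0.421 - (-1.072)
E_cell = 0.651 V, rounded to 3 dp:

0.651 V


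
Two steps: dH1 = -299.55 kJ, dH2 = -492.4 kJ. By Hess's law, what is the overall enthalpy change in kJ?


Hess's law: enthalpy is a state function, so add the step enthalpies.
dH_total = dH1 + dH2 = -299.55 + (-492.4)
dH_total = -791.95 kJ:

-791.95 kJ


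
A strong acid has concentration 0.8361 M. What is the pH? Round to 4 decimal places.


A strong acid dissociates completely, so [H+] equals the given concentration.
pH = -log10([H+]) = -log10(0.8361)
pH = 0.07774178, rounded to 4 dp:

0.0777


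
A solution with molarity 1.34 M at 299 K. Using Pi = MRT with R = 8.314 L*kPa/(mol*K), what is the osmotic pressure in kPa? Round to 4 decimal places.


Osmotic pressure (van't Hoff): Pi = M*R*T.
RT = 8.314 * 299 = 2485.886
Pi = 1.34 * 2485.886
Pi = 3331.08724 kPa, rounded to 4 dp:

3331.0872 kPa


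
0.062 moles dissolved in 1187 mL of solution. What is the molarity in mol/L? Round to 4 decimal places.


Convert volume to liters: V_L = V_mL / 1000.
V_L = 1187 / 1000 = 1.187 L
M = n / V_L = 0.062 / 1.187
M = 0.05223252 mol/L, rounded to 4 dp:

0.0522 mol/L


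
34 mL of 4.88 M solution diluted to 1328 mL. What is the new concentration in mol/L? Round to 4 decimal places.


Dilution: M1*V1 = M2*V2, solve for M2.
M2 = M1*V1 / V2
M2 = 4.88 * 34 / 1328
M2 = 165.92 / 1328
M2 = 0.12493976 mol/L, rounded to 4 dp:

0.1249 mol/L


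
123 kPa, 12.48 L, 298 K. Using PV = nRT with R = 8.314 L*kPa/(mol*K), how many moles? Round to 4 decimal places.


PV = nRT, solve for n = PV / (RT).
PV = 123 * 12.48 = 1535.04
RT = 8.314 * 298 = 2477.572
n = 1535.04 / 2477.572
n = 0.61957433 mol, rounded to 4 dp:

0.6196 mol


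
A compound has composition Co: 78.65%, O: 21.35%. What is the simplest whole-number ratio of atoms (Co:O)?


Assume 100 g of compound, divide each mass% by atomic mass to get moles, then normalize by the smallest to get a raw atom ratio.
Moles per 100 g: Co: 78.65/58.933 = 1.3346, O: 21.35/15.999 = 1.3345
Raw ratio (divide by min = 1.3345): Co: 1.0, O: 1.0
Multiply by 1 to clear fractions: Co: 1.0 ~= 1, O: 1.0 ~= 1
Reduce by GCD to get the simplest whole-number ratio:

1:1


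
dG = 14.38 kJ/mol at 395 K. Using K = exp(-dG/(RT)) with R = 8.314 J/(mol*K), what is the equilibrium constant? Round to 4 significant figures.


dG is in kJ/mol; multiply by 1000 to match R in J/(mol*K).
RT = 8.314 * 395 = 3284.03 J/mol
exponent = -dG*1000 / (RT) = -(14.38*1000) / 3284.03 = -4.37876633
K = exp(-4.37876633)
K = 0.01254082, rounded to 4 significant figures:

0.01254
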